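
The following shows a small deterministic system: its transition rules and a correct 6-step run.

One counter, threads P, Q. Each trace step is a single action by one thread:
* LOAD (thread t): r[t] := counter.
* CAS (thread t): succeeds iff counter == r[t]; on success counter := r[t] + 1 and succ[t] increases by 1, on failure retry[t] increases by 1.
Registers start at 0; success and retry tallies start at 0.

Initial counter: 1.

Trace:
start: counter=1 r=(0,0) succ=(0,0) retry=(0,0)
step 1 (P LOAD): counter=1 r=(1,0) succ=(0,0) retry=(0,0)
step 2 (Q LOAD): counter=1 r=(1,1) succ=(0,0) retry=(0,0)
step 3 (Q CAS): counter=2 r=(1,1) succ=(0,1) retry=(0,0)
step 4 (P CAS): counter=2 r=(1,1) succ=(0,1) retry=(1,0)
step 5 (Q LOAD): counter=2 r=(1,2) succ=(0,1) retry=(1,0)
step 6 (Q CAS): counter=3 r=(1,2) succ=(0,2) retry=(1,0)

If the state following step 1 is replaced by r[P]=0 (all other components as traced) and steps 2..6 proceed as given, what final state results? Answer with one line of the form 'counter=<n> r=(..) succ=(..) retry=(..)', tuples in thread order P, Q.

counter=3 r=(0,2) succ=(0,2) retry=(1,0)

state after step 1 := counter=1 r=(0,0) succ=(0,0) retry=(0,0)
step 2 (Q LOAD): counter=1 r=(0,1) succ=(0,0) retry=(0,0)
step 3 (Q CAS): counter=2 r=(0,1) succ=(0,1) retry=(0,0)
step 4 (P CAS): counter=2 r=(0,1) succ=(0,1) retry=(1,0)
step 5 (Q LOAD): counter=2 r=(0,2) succ=(0,1) retry=(1,0)
step 6 (Q CAS): counter=3 r=(0,2) succ=(0,2) retry=(1,0)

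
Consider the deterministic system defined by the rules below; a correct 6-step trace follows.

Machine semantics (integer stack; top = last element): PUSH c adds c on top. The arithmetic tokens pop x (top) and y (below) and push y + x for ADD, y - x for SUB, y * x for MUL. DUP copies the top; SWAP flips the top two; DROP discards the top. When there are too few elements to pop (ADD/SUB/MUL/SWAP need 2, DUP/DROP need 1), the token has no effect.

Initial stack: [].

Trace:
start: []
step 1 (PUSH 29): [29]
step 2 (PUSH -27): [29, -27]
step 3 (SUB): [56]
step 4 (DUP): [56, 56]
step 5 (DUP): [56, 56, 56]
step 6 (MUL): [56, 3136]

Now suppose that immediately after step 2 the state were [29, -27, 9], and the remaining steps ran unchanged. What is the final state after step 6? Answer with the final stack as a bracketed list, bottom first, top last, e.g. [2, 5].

[29, -36, 1296]

state after step 2 := [29, -27, 9]
step 3 (SUB): [29, -36]
step 4 (DUP): [29, -36, -36]
step 5 (DUP): [29, -36, -36, -36]
step 6 (MUL): [29, -36, 1296]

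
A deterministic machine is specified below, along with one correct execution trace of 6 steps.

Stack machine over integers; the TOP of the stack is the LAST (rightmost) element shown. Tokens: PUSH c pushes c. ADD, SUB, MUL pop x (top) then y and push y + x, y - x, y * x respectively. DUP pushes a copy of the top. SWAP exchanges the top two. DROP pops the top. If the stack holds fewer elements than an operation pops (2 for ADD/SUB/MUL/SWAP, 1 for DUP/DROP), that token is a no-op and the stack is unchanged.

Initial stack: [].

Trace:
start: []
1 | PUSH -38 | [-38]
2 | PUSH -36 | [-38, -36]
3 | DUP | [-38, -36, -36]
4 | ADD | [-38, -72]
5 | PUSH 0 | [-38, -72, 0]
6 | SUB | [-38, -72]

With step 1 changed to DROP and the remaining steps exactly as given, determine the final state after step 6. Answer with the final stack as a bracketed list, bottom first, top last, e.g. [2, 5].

(re-executing from step 1 with the substitution; state before step 1: [])
1 | DROP | []
2 | PUSH -36 | [-36]
3 | DUP | [-36, -36]
4 | ADD | [-72]
5 | PUSH 0 | [-72, 0]
6 | SUB | [-72]

[-72]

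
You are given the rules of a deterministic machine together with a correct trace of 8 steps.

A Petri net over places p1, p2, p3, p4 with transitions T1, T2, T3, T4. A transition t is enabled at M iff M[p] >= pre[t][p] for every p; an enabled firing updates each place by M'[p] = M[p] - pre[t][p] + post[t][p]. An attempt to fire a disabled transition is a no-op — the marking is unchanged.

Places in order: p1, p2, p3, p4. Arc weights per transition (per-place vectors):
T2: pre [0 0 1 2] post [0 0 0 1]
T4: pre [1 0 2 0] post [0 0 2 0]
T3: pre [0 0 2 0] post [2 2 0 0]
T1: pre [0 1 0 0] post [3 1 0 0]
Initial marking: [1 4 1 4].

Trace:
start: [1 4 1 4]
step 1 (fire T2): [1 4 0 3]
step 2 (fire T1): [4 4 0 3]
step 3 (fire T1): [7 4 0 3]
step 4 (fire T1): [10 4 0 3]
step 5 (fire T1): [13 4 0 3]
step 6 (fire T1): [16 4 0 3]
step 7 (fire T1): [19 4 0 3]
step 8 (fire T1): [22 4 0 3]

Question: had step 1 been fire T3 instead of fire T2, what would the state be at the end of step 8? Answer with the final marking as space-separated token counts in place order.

(re-executing from step 1 with the substitution; state before step 1: [1 4 1 4])
step 1 (fire T3): [1 4 1 4]
step 2 (fire T1): [4 4 1 4]
step 3 (fire T1): [7 4 1 4]
step 4 (fire T1): [10 4 1 4]
step 5 (fire T1): [13 4 1 4]
step 6 (fire T1): [16 4 1 4]
step 7 (fire T1): [19 4 1 4]
step 8 (fire T1): [22 4 1 4]

22 4 1 4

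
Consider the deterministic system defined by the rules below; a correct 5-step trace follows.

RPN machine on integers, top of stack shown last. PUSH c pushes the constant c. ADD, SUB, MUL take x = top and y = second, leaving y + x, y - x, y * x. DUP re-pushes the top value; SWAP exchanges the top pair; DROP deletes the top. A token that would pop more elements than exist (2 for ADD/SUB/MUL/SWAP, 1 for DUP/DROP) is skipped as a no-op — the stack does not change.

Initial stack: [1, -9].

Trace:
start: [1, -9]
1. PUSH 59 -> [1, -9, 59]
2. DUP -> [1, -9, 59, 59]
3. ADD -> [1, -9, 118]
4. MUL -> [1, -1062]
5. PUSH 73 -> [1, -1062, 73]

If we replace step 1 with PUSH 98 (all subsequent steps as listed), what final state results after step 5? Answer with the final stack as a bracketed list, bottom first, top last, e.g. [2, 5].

(re-executing from step 1 with the substitution; state before step 1: [1, -9])
1. PUSH 98 -> [1, -9, 98]
2. DUP -> [1, -9, 98, 98]
3. ADD -> [1, -9, 196]
4. MUL -> [1, -1764]
5. PUSH 73 -> [1, -1764, 73]

[1, -1764, 73]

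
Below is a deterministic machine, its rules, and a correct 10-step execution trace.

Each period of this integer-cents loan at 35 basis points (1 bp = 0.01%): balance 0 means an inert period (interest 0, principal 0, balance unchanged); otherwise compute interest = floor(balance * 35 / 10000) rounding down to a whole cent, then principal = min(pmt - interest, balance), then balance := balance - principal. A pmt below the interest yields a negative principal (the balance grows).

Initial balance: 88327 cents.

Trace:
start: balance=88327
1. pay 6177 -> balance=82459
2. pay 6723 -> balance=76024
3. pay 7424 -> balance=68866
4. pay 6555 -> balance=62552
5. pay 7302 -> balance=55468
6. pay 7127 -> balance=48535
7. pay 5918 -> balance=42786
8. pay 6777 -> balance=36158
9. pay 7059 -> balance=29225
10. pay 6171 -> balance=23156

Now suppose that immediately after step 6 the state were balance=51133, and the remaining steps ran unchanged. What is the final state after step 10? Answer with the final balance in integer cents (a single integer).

25790

state after step 6 := balance=51133
7. pay 5918 -> balance=45393
8. pay 6777 -> balance=38774
9. pay 7059 -> balance=31850
10. pay 6171 -> balance=25790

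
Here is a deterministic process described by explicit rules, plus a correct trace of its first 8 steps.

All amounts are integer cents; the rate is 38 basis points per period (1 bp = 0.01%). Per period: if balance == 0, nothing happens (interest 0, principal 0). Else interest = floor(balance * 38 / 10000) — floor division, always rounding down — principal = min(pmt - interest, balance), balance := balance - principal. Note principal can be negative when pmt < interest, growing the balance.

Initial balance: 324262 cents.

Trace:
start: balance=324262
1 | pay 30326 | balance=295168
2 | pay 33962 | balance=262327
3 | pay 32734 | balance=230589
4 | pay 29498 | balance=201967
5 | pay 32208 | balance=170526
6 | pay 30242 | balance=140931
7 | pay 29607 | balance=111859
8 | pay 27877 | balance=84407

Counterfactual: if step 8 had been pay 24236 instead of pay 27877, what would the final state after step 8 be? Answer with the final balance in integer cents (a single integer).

88048

(re-executing from step 8 with the substitution; state before step 8: balance=111859)
8 | pay 24236 | balance=88048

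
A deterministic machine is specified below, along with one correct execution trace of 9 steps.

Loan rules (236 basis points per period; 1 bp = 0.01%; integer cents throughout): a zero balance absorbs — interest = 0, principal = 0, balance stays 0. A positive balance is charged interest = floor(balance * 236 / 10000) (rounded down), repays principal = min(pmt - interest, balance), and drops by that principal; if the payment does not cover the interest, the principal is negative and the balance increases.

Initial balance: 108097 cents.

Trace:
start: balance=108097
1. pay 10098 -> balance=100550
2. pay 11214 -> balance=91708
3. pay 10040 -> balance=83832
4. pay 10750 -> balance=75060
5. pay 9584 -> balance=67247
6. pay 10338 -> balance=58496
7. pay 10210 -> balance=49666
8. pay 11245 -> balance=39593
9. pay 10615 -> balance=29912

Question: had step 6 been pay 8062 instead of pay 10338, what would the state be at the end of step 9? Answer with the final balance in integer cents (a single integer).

(re-executing from step 6 with the substitution; state before step 6: balance=67247)
6. pay 8062 -> balance=60772
7. pay 10210 -> balance=51996
8. pay 11245 -> balance=41978
9. pay 10615 -> balance=32353

32353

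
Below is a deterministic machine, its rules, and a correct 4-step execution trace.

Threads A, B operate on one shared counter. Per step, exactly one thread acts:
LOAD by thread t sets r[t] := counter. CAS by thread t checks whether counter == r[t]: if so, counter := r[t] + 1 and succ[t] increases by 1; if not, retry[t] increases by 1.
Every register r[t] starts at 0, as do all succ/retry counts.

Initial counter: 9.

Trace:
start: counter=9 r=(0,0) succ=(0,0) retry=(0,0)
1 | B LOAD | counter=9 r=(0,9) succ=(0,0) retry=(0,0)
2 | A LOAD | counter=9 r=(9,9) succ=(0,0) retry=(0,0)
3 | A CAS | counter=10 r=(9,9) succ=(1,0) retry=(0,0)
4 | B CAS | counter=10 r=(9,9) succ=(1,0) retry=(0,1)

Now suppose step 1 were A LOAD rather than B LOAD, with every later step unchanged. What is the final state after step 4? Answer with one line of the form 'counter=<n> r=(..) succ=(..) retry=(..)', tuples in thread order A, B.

counter=10 r=(9,0) succ=(1,0) retry=(0,1)

(re-executing from step 1 with the substitution; state before step 1: counter=9 r=(0,0) succ=(0,0) retry=(0,0))
1 | A LOAD | counter=9 r=(9,0) succ=(0,0) retry=(0,0)
2 | A LOAD | counter=9 r=(9,0) succ=(0,0) retry=(0,0)
3 | A CAS | counter=10 r=(9,0) succ=(1,0) retry=(0,0)
4 | B CAS | counter=10 r=(9,0) succ=(1,0) retry=(0,1)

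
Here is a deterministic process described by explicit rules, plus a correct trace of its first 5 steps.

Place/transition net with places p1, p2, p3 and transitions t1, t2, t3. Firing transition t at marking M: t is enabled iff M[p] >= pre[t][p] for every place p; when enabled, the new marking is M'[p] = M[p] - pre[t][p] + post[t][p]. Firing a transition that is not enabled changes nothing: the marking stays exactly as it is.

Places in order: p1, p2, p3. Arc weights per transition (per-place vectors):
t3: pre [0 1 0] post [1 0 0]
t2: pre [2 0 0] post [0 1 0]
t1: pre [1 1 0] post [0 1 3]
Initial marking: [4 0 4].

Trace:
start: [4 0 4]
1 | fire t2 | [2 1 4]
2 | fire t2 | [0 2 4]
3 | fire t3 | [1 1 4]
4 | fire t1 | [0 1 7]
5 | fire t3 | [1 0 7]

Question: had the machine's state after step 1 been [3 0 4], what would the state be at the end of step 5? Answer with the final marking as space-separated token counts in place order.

2 0 4

state after step 1 := [3 0 4]
2 | fire t2 | [1 1 4]
3 | fire t3 | [2 0 4]
4 | fire t1 | [2 0 4]
5 | fire t3 | [2 0 4]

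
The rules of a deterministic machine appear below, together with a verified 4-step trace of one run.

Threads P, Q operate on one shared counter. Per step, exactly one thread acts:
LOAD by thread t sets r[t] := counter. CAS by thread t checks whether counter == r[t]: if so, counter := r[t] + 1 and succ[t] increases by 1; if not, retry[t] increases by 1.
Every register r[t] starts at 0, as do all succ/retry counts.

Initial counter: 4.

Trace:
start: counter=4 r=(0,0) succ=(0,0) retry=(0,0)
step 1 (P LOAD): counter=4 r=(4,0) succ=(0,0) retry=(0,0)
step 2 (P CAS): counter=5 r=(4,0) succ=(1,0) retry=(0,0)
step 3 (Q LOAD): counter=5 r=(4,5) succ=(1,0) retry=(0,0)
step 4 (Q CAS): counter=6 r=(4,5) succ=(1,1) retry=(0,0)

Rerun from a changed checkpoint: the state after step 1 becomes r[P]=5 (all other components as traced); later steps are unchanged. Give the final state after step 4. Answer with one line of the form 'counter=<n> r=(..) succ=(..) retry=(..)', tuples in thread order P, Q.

counter=5 r=(5,4) succ=(0,1) retry=(1,0)

state after step 1 := counter=4 r=(5,0) succ=(0,0) retry=(0,0)
step 2 (P CAS): counter=4 r=(5,0) succ=(0,0) retry=(1,0)
step 3 (Q LOAD): counter=4 r=(5,4) succ=(0,0) retry=(1,0)
step 4 (Q CAS): counter=5 r=(5,4) succ=(0,1) retry=(1,0)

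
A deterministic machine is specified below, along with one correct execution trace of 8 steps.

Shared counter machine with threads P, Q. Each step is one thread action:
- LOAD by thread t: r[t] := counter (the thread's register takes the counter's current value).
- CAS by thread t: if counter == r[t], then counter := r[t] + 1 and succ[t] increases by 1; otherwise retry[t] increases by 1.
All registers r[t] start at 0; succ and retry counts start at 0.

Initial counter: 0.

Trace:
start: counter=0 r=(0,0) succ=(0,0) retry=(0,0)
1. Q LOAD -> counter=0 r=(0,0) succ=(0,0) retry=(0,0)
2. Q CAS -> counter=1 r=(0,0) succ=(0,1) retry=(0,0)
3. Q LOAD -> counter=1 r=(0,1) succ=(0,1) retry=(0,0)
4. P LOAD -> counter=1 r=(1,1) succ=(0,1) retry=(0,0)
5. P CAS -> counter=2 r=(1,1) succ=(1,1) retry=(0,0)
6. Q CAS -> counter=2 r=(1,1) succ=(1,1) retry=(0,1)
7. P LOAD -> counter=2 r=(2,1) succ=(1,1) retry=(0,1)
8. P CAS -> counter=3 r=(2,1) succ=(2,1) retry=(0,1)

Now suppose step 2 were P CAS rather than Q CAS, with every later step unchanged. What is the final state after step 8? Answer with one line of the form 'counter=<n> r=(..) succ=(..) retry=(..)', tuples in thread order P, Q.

(re-executing from step 2 with the substitution; state before step 2: counter=0 r=(0,0) succ=(0,0) retry=(0,0))
2. P CAS -> counter=1 r=(0,0) succ=(1,0) retry=(0,0)
3. Q LOAD -> counter=1 r=(0,1) succ=(1,0) retry=(0,0)
4. P LOAD -> counter=1 r=(1,1) succ=(1,0) retry=(0,0)
5. P CAS -> counter=2 r=(1,1) succ=(2,0) retry=(0,0)
6. Q CAS -> counter=2 r=(1,1) succ=(2,0) retry=(0,1)
7. P LOAD -> counter=2 r=(2,1) succ=(2,0) retry=(0,1)
8. P CAS -> counter=3 r=(2,1) succ=(3,0) retry=(0,1)

counter=3 r=(2,1) succ=(3,0) retry=(0,1)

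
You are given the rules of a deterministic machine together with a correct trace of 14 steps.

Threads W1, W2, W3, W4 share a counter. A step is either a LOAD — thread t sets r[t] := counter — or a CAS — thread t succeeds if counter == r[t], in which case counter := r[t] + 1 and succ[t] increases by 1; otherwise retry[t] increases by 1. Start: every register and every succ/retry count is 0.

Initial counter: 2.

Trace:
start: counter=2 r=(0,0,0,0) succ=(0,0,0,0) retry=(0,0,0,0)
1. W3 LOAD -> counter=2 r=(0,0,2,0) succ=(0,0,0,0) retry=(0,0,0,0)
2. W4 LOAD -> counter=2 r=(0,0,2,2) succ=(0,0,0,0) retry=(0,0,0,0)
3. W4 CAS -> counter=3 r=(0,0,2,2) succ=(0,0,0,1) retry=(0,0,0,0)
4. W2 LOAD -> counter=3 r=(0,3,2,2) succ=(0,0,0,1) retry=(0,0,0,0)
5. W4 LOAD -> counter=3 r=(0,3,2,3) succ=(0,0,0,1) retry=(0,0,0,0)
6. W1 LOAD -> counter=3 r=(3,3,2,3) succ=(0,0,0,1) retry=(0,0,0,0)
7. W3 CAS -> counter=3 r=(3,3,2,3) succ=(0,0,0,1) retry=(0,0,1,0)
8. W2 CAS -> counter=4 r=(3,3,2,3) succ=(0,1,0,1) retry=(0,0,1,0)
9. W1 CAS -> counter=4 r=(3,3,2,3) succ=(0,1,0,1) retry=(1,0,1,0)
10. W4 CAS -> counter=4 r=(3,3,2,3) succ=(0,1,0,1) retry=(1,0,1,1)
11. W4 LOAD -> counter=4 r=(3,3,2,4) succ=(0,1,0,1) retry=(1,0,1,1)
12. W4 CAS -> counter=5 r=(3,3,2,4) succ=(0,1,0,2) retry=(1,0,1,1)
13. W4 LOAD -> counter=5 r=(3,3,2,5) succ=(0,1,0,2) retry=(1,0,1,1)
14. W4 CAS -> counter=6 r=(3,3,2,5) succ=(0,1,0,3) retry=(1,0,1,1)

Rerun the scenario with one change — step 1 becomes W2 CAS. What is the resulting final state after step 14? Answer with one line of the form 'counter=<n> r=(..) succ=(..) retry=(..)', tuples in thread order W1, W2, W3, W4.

(re-executing from step 1 with the substitution; state before step 1: counter=2 r=(0,0,0,0) succ=(0,0,0,0) retry=(0,0,0,0))
1. W2 CAS -> counter=2 r=(0,0,0,0) succ=(0,0,0,0) retry=(0,1,0,0)
2. W4 LOAD -> counter=2 r=(0,0,0,2) succ=(0,0,0,0) retry=(0,1,0,0)
3. W4 CAS -> counter=3 r=(0,0,0,2) succ=(0,0,0,1) retry=(0,1,0,0)
4. W2 LOAD -> counter=3 r=(0,3,0,2) succ=(0,0,0,1) retry=(0,1,0,0)
5. W4 LOAD -> counter=3 r=(0,3,0,3) succ=(0,0,0,1) retry=(0,1,0,0)
6. W1 LOAD -> counter=3 r=(3,3,0,3) succ=(0,0,0,1) retry=(0,1,0,0)
7. W3 CAS -> counter=3 r=(3,3,0,3) succ=(0,0,0,1) retry=(0,1,1,0)
8. W2 CAS -> counter=4 r=(3,3,0,3) succ=(0,1,0,1) retry=(0,1,1,0)
9. W1 CAS -> counter=4 r=(3,3,0,3) succ=(0,1,0,1) retry=(1,1,1,0)
10. W4 CAS -> counter=4 r=(3,3,0,3) succ=(0,1,0,1) retry=(1,1,1,1)
11. W4 LOAD -> counter=4 r=(3,3,0,4) succ=(0,1,0,1) retry=(1,1,1,1)
12. W4 CAS -> counter=5 r=(3,3,0,4) succ=(0,1,0,2) retry=(1,1,1,1)
13. W4 LOAD -> counter=5 r=(3,3,0,5) succ=(0,1,0,2) retry=(1,1,1,1)
14. W4 CAS -> counter=6 r=(3,3,0,5) succ=(0,1,0,3) retry=(1,1,1,1)

counter=6 r=(3,3,0,5) succ=(0,1,0,3) retry=(1,1,1,1)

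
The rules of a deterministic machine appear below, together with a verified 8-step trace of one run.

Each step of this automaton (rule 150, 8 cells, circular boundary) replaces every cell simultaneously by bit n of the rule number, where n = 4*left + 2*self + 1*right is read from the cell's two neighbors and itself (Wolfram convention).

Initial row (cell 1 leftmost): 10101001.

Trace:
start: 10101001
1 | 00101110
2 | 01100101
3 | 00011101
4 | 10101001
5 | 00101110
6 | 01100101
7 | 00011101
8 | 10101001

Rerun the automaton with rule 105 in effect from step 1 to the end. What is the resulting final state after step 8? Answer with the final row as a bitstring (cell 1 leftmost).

10101001

(re-executing steps 1..8 under rule 105; state before step 1: 10101001)
1 | 11010001
2 | 01100101
3 | 11100010
4 | 10101001
5 | 11010001
6 | 01100101
7 | 11100010
8 | 10101001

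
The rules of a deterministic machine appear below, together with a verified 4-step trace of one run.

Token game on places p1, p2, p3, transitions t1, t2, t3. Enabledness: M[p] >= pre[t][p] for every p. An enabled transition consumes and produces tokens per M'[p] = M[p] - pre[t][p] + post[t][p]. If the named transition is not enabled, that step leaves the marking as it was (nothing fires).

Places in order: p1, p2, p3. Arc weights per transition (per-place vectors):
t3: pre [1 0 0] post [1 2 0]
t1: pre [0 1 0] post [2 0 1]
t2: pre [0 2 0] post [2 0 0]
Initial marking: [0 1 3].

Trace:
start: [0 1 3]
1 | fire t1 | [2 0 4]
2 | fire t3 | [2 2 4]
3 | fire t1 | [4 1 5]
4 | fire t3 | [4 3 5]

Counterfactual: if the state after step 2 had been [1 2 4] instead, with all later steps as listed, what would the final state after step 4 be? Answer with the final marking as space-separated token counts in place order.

3 3 5

state after step 2 := [1 2 4]
3 | fire t1 | [3 1 5]
4 | fire t3 | [3 3 5]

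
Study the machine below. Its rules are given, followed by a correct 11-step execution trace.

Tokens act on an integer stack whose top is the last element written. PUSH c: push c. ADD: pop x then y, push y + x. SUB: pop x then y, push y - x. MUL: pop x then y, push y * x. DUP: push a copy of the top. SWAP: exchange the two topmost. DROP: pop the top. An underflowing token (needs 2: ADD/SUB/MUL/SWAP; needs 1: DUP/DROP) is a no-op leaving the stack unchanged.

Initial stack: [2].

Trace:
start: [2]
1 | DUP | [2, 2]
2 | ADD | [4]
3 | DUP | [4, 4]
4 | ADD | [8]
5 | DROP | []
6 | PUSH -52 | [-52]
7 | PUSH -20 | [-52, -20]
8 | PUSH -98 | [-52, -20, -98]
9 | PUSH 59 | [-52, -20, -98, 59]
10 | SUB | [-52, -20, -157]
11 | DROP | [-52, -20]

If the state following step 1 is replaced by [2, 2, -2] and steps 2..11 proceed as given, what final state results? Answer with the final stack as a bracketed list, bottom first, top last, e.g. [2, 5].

[2, -52, -20]

state after step 1 := [2, 2, -2]
2 | ADD | [2, 0]
3 | DUP | [2, 0, 0]
4 | ADD | [2, 0]
5 | DROP | [2]
6 | PUSH -52 | [2, -52]
7 | PUSH -20 | [2, -52, -20]
8 | PUSH -98 | [2, -52, -20, -98]
9 | PUSH 59 | [2, -52, -20, -98, 59]
10 | SUB | [2, -52, -20, -157]
11 | DROP | [2, -52, -20]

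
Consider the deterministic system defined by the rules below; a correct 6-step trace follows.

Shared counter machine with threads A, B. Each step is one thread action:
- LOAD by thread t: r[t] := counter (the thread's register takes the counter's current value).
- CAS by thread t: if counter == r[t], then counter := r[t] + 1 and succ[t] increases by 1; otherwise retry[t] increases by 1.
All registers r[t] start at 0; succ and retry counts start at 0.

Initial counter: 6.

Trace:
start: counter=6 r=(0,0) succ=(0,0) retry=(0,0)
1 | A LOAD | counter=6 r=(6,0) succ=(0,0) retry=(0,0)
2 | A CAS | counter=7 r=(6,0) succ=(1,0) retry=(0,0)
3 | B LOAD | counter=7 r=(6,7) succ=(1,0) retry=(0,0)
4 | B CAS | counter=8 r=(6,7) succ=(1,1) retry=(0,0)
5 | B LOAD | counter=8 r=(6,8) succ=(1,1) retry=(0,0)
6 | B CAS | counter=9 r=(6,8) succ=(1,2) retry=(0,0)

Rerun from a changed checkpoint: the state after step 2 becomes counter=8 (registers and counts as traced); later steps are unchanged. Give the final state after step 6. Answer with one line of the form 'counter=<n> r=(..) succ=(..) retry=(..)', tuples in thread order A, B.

counter=10 r=(6,9) succ=(1,2) retry=(0,0)

state after step 2 := counter=8 r=(6,0) succ=(1,0) retry=(0,0)
3 | B LOAD | counter=8 r=(6,8) succ=(1,0) retry=(0,0)
4 | B CAS | counter=9 r=(6,8) succ=(1,1) retry=(0,0)
5 | B LOAD | counter=9 r=(6,9) succ=(1,1) retry=(0,0)
6 | B CAS | counter=10 r=(6,9) succ=(1,2) retry=(0,0)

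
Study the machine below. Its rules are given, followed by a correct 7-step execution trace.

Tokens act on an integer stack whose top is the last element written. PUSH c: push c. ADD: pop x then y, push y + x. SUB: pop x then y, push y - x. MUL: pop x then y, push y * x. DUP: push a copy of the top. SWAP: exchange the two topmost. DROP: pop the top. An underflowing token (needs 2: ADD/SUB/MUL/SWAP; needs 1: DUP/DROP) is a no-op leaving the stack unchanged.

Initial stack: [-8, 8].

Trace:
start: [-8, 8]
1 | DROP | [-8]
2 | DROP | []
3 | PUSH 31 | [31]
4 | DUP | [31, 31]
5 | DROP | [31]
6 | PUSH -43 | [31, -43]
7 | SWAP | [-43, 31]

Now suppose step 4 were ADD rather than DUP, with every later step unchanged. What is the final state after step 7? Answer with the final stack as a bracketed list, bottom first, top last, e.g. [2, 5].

[-43]

(re-executing from step 4 with the substitution; state before step 4: [31])
4 | ADD | [31]
5 | DROP | []
6 | PUSH -43 | [-43]
7 | SWAP | [-43]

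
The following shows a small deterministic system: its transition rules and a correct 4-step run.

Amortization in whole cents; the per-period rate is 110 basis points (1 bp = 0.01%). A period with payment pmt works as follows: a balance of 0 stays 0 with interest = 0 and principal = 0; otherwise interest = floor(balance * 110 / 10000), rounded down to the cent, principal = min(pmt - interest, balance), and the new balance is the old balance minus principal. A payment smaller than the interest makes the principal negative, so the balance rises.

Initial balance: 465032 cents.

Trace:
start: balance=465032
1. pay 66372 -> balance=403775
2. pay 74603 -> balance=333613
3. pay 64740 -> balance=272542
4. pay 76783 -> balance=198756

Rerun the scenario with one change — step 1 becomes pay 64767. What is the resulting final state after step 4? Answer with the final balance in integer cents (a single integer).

200416

(re-executing from step 1 with the substitution; state before step 1: balance=465032)
1. pay 64767 -> balance=405380
2. pay 74603 -> balance=335236
3. pay 64740 -> balance=274183
4. pay 76783 -> balance=200416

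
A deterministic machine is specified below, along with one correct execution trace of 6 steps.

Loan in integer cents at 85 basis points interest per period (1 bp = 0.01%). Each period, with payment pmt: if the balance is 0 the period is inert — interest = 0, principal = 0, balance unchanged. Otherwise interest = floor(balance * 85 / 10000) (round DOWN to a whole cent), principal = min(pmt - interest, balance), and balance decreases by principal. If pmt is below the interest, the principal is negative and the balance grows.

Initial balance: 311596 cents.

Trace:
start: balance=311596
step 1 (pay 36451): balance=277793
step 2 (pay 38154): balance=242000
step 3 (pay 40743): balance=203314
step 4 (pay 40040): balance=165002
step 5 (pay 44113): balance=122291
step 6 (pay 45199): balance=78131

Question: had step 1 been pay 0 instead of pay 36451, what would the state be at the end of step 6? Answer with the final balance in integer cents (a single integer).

116157

(re-executing from step 1 with the substitution; state before step 1: balance=311596)
step 1 (pay 0): balance=314244
step 2 (pay 38154): balance=278761
step 3 (pay 40743): balance=240387
step 4 (pay 40040): balance=202390
step 5 (pay 44113): balance=159997
step 6 (pay 45199): balance=116157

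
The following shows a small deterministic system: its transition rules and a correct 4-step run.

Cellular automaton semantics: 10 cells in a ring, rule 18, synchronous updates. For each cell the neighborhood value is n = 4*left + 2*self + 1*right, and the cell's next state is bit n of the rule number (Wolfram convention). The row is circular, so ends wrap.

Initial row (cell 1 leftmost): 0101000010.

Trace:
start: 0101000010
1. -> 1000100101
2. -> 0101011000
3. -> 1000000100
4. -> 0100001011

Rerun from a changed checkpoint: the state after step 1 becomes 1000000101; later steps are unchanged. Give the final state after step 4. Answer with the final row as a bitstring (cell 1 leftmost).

state after step 1 := 1000000101
2. -> 0100001000
3. -> 1010010100
4. -> 0001100011

0001100011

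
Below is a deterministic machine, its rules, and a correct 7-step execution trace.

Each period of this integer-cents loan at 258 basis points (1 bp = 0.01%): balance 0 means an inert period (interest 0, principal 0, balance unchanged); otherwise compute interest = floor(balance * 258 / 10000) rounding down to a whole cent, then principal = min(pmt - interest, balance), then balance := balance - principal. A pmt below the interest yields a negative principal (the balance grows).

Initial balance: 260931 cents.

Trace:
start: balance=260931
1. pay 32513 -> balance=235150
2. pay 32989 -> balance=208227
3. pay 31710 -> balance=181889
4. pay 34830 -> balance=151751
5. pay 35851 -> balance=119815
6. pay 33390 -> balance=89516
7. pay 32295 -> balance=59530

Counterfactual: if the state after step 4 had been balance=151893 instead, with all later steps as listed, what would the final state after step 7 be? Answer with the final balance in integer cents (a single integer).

state after step 4 := balance=151893
5. pay 35851 -> balance=119960
6. pay 33390 -> balance=89664
7. pay 32295 -> balance=59682

59682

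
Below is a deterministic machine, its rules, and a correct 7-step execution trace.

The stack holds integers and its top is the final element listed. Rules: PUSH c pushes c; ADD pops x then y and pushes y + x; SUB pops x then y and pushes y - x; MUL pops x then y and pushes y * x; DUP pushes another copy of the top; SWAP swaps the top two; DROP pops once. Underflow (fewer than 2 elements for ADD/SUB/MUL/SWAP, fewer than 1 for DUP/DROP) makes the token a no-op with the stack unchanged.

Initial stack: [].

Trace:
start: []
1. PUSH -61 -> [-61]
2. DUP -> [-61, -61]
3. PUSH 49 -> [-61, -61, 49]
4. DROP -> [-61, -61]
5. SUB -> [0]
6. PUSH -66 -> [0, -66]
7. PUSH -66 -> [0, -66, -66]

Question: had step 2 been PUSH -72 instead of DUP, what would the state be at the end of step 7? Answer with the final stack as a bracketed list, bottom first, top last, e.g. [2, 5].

(re-executing from step 2 with the substitution; state before step 2: [-61])
2. PUSH -72 -> [-61, -72]
3. PUSH 49 -> [-61, -72, 49]
4. DROP -> [-61, -72]
5. SUB -> [11]
6. PUSH -66 -> [11, -66]
7. PUSH -66 -> [11, -66, -66]

[11, -66, -66]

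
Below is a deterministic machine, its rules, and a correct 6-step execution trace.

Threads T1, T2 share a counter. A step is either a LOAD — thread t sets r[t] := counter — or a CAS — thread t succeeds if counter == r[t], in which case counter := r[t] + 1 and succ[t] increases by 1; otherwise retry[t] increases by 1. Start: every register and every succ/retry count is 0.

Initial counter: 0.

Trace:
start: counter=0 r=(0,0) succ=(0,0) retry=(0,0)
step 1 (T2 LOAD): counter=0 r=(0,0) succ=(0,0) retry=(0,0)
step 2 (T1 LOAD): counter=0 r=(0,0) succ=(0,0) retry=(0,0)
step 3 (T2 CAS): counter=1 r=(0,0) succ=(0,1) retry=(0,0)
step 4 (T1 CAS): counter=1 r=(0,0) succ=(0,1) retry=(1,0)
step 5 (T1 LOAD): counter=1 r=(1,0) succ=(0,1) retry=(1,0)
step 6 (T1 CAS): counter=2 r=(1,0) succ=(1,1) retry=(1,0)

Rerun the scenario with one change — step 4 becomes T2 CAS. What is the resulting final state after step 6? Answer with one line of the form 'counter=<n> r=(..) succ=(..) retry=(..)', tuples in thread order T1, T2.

counter=2 r=(1,0) succ=(1,1) retry=(0,1)

(re-executing from step 4 with the substitution; state before step 4: counter=1 r=(0,0) succ=(0,1) retry=(0,0))
step 4 (T2 CAS): counter=1 r=(0,0) succ=(0,1) retry=(0,1)
step 5 (T1 LOAD): counter=1 r=(1,0) succ=(0,1) retry=(0,1)
step 6 (T1 CAS): counter=2 r=(1,0) succ=(1,1) retry=(0,1)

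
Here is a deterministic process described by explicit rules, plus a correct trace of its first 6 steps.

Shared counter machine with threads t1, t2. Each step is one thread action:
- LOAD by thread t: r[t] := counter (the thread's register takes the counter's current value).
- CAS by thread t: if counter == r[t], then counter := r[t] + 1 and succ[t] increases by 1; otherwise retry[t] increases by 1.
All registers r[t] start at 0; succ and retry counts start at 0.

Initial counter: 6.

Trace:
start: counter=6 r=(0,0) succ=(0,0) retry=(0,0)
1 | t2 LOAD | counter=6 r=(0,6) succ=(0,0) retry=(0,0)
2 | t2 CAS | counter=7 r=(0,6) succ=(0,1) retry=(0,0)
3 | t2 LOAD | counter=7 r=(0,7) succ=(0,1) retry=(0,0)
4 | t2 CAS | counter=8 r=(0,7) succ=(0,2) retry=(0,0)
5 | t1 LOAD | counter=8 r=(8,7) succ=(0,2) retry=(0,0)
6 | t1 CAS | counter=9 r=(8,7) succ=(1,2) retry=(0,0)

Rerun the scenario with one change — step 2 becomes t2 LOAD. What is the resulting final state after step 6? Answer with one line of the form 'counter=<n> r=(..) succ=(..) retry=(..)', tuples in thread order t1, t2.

counter=8 r=(7,6) succ=(1,1) retry=(0,0)

(re-executing from step 2 with the substitution; state before step 2: counter=6 r=(0,6) succ=(0,0) retry=(0,0))
2 | t2 LOAD | counter=6 r=(0,6) succ=(0,0) retry=(0,0)
3 | t2 LOAD | counter=6 r=(0,6) succ=(0,0) retry=(0,0)
4 | t2 CAS | counter=7 r=(0,6) succ=(0,1) retry=(0,0)
5 | t1 LOAD | counter=7 r=(7,6) succ=(0,1) retry=(0,0)
6 | t1 CAS | counter=8 r=(7,6) succ=(1,1) retry=(0,0)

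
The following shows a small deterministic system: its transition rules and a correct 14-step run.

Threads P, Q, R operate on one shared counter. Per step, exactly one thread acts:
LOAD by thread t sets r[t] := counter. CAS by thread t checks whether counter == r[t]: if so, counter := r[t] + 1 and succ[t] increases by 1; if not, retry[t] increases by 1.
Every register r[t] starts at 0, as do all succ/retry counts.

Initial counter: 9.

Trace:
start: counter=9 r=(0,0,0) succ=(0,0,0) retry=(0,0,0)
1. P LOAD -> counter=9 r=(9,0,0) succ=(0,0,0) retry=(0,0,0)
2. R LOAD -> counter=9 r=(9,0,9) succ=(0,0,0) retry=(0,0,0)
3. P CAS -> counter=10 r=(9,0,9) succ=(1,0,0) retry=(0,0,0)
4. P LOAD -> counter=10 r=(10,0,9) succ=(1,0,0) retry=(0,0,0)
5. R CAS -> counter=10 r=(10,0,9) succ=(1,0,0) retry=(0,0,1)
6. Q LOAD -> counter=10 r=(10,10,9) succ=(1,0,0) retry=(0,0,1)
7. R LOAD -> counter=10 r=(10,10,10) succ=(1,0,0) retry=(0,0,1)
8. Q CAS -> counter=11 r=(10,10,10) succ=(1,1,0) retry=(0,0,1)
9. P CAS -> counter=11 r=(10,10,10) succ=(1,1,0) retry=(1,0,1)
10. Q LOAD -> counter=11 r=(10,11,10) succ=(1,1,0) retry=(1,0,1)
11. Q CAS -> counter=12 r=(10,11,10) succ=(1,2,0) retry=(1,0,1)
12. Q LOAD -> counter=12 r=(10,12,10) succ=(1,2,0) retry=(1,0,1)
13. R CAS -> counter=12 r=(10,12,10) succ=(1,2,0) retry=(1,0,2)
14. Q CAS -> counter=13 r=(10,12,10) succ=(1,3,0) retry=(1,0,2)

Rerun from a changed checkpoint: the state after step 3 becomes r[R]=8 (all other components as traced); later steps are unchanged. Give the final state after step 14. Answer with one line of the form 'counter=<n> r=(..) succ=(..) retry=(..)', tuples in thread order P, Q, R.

state after step 3 := counter=10 r=(9,0,8) succ=(1,0,0) retry=(0,0,0)
4. P LOAD -> counter=10 r=(10,0,8) succ=(1,0,0) retry=(0,0,0)
5. R CAS -> counter=10 r=(10,0,8) succ=(1,0,0) retry=(0,0,1)
6. Q LOAD -> counter=10 r=(10,10,8) succ=(1,0,0) retry=(0,0,1)
7. R LOAD -> counter=10 r=(10,10,10) succ=(1,0,0) retry=(0,0,1)
8. Q CAS -> counter=11 r=(10,10,10) succ=(1,1,0) retry=(0,0,1)
9. P CAS -> counter=11 r=(10,10,10) succ=(1,1,0) retry=(1,0,1)
10. Q LOAD -> counter=11 r=(10,11,10) succ=(1,1,0) retry=(1,0,1)
11. Q CAS -> counter=12 r=(10,11,10) succ=(1,2,0) retry=(1,0,1)
12. Q LOAD -> counter=12 r=(10,12,10) succ=(1,2,0) retry=(1,0,1)
13. R CAS -> counter=12 r=(10,12,10) succ=(1,2,0) retry=(1,0,2)
14. Q CAS -> counter=13 r=(10,12,10) succ=(1,3,0) retry=(1,0,2)

counter=13 r=(10,12,10) succ=(1,3,0) retry=(1,0,2)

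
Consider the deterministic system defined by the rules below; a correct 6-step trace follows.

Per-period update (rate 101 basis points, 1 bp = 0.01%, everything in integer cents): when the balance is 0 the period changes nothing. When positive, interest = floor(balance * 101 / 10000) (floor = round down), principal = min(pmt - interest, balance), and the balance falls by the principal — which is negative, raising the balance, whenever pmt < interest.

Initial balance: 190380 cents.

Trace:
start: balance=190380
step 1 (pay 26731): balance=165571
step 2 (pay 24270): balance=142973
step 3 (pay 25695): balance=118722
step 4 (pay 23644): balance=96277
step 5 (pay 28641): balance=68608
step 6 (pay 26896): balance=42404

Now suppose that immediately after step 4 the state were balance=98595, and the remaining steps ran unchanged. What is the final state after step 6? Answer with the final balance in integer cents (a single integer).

state after step 4 := balance=98595
step 5 (pay 28641): balance=70949
step 6 (pay 26896): balance=44769

44769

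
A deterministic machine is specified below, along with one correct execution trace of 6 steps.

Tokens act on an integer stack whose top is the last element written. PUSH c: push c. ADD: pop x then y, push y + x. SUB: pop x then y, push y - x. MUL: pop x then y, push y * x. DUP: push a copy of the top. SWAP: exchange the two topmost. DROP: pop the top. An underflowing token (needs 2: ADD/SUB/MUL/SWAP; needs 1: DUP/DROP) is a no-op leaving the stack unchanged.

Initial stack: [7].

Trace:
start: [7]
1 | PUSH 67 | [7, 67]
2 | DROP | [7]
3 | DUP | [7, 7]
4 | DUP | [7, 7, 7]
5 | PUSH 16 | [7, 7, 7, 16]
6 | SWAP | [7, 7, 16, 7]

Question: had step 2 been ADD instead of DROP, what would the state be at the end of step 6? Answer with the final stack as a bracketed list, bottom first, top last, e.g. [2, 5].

[74, 74, 16, 74]

(re-executing from step 2 with the substitution; state before step 2: [7, 67])
2 | ADD | [74]
3 | DUP | [74, 74]
4 | DUP | [74, 74, 74]
5 | PUSH 16 | [74, 74, 74, 16]
6 | SWAP | [74, 74, 16, 74]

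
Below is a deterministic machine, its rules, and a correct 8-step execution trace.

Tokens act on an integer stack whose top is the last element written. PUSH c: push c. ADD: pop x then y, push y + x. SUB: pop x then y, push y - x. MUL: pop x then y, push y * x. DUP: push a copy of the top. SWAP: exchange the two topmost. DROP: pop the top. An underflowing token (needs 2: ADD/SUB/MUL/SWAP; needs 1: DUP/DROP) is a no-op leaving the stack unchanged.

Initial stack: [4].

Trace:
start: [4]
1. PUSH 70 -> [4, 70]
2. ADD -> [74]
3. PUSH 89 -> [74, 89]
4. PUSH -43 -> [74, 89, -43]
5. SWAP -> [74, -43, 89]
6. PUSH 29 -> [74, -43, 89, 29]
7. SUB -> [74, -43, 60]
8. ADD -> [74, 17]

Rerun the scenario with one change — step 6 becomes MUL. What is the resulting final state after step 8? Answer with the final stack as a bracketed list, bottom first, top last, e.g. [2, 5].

(re-executing from step 6 with the substitution; state before step 6: [74, -43, 89])
6. MUL -> [74, -3827]
7. SUB -> [3901]
8. ADD -> [3901]

[3901]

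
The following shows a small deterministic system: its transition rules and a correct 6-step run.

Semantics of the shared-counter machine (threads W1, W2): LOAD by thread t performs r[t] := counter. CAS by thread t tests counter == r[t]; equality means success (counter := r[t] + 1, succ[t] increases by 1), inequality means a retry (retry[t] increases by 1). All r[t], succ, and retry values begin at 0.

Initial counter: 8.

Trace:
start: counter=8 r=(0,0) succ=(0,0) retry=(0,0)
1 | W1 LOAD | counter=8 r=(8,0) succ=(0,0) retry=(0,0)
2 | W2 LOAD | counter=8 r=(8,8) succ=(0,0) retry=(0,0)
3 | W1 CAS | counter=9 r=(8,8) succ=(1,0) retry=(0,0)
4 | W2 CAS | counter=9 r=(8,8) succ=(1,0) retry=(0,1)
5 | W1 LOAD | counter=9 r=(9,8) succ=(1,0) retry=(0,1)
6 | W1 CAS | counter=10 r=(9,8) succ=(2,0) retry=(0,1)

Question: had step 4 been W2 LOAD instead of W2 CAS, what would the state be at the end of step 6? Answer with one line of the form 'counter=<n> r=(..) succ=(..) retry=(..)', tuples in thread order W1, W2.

(re-executing from step 4 with the substitution; state before step 4: counter=9 r=(8,8) succ=(1,0) retry=(0,0))
4 | W2 LOAD | counter=9 r=(8,9) succ=(1,0) retry=(0,0)
5 | W1 LOAD | counter=9 r=(9,9) succ=(1,0) retry=(0,0)
6 | W1 CAS | counter=10 r=(9,9) succ=(2,0) retry=(0,0)

counter=10 r=(9,9) succ=(2,0) retry=(0,0)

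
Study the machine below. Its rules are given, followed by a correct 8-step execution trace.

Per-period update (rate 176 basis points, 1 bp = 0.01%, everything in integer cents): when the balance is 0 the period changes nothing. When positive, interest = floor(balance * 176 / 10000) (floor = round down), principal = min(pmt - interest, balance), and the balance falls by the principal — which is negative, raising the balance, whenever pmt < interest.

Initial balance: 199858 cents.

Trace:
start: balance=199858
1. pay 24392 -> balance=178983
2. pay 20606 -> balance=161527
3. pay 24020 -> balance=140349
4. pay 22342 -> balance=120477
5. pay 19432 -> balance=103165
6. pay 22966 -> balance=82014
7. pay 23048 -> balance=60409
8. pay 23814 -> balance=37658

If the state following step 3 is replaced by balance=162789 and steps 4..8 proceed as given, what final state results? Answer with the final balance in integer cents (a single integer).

62143

state after step 3 := balance=162789
4. pay 22342 -> balance=143312
5. pay 19432 -> balance=126402
6. pay 22966 -> balance=105660
7. pay 23048 -> balance=84471
8. pay 23814 -> balance=62143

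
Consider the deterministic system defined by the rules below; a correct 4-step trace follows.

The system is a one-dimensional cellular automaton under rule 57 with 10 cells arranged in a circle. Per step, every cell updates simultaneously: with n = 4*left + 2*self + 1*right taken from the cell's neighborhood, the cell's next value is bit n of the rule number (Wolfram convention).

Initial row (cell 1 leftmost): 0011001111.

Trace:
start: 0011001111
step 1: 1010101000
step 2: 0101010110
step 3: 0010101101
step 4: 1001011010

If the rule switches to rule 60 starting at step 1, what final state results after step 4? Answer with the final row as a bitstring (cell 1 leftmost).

(re-executing steps 1..4 under rule 60; state before step 1: 0011001111)
step 1: 1010101000
step 2: 1111111100
step 3: 1000000010
step 4: 1100000011

1100000011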